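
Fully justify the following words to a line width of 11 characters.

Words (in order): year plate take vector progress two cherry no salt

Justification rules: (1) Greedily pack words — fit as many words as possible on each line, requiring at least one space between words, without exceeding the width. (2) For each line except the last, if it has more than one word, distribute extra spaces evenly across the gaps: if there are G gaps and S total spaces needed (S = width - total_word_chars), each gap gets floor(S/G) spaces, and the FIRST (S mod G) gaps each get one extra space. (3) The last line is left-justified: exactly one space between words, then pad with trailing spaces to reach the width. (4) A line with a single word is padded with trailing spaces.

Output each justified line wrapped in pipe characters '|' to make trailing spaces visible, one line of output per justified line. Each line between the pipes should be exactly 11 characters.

Line 1: ['year', 'plate'] (min_width=10, slack=1)
Line 2: ['take', 'vector'] (min_width=11, slack=0)
Line 3: ['progress'] (min_width=8, slack=3)
Line 4: ['two', 'cherry'] (min_width=10, slack=1)
Line 5: ['no', 'salt'] (min_width=7, slack=4)

Answer: |year  plate|
|take vector|
|progress   |
|two  cherry|
|no salt    |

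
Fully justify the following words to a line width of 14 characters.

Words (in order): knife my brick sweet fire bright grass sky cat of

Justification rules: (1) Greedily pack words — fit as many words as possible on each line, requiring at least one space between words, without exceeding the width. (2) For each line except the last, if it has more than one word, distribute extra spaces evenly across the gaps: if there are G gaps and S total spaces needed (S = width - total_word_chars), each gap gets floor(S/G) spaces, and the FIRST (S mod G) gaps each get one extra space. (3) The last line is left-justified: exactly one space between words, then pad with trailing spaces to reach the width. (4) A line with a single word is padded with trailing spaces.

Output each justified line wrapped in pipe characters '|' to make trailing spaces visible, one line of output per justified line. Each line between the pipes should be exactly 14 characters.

Answer: |knife my brick|
|sweet     fire|
|bright   grass|
|sky cat of    |

Derivation:
Line 1: ['knife', 'my', 'brick'] (min_width=14, slack=0)
Line 2: ['sweet', 'fire'] (min_width=10, slack=4)
Line 3: ['bright', 'grass'] (min_width=12, slack=2)
Line 4: ['sky', 'cat', 'of'] (min_width=10, slack=4)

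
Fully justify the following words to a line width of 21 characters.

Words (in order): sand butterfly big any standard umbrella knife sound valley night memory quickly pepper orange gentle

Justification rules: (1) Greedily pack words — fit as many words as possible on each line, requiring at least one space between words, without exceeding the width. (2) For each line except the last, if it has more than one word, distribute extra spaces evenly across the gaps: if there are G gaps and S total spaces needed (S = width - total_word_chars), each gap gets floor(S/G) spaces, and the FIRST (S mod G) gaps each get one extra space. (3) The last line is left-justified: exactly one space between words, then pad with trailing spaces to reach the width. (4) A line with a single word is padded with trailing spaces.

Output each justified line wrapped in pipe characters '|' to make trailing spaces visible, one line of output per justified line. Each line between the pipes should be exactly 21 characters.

Answer: |sand   butterfly  big|
|any standard umbrella|
|knife   sound  valley|
|night  memory quickly|
|pepper orange gentle |

Derivation:
Line 1: ['sand', 'butterfly', 'big'] (min_width=18, slack=3)
Line 2: ['any', 'standard', 'umbrella'] (min_width=21, slack=0)
Line 3: ['knife', 'sound', 'valley'] (min_width=18, slack=3)
Line 4: ['night', 'memory', 'quickly'] (min_width=20, slack=1)
Line 5: ['pepper', 'orange', 'gentle'] (min_width=20, slack=1)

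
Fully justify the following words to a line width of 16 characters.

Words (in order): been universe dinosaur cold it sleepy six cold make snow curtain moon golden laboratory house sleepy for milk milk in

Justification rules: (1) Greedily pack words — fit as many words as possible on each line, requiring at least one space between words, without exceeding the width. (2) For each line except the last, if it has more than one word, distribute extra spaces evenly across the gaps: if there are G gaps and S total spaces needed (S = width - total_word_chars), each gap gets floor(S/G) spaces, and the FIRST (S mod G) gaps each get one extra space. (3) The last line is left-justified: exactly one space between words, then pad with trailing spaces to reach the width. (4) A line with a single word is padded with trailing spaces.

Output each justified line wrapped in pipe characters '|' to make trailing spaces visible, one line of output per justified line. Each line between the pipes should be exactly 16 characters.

Line 1: ['been', 'universe'] (min_width=13, slack=3)
Line 2: ['dinosaur', 'cold', 'it'] (min_width=16, slack=0)
Line 3: ['sleepy', 'six', 'cold'] (min_width=15, slack=1)
Line 4: ['make', 'snow'] (min_width=9, slack=7)
Line 5: ['curtain', 'moon'] (min_width=12, slack=4)
Line 6: ['golden'] (min_width=6, slack=10)
Line 7: ['laboratory', 'house'] (min_width=16, slack=0)
Line 8: ['sleepy', 'for', 'milk'] (min_width=15, slack=1)
Line 9: ['milk', 'in'] (min_width=7, slack=9)

Answer: |been    universe|
|dinosaur cold it|
|sleepy  six cold|
|make        snow|
|curtain     moon|
|golden          |
|laboratory house|
|sleepy  for milk|
|milk in         |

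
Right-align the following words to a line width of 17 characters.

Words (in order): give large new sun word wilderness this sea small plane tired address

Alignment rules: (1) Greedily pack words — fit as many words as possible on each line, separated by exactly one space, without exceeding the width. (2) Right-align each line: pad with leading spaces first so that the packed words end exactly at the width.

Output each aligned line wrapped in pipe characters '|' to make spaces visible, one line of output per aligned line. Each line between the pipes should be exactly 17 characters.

Line 1: ['give', 'large', 'new'] (min_width=14, slack=3)
Line 2: ['sun', 'word'] (min_width=8, slack=9)
Line 3: ['wilderness', 'this'] (min_width=15, slack=2)
Line 4: ['sea', 'small', 'plane'] (min_width=15, slack=2)
Line 5: ['tired', 'address'] (min_width=13, slack=4)

Answer: |   give large new|
|         sun word|
|  wilderness this|
|  sea small plane|
|    tired address|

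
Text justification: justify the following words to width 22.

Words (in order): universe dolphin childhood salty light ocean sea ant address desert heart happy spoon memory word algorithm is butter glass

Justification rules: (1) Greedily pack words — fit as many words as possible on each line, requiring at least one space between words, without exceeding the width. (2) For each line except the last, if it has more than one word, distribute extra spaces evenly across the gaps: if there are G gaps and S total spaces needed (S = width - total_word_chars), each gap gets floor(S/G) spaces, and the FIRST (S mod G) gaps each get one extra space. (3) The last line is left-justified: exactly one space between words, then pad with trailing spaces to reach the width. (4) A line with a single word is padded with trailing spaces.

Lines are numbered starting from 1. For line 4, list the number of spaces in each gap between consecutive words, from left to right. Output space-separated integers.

Answer: 3 3

Derivation:
Line 1: ['universe', 'dolphin'] (min_width=16, slack=6)
Line 2: ['childhood', 'salty', 'light'] (min_width=21, slack=1)
Line 3: ['ocean', 'sea', 'ant', 'address'] (min_width=21, slack=1)
Line 4: ['desert', 'heart', 'happy'] (min_width=18, slack=4)
Line 5: ['spoon', 'memory', 'word'] (min_width=17, slack=5)
Line 6: ['algorithm', 'is', 'butter'] (min_width=19, slack=3)
Line 7: ['glass'] (min_width=5, slack=17)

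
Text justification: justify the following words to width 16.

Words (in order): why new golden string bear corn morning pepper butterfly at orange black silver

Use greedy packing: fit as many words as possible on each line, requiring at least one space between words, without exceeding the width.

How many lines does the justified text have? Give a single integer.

Line 1: ['why', 'new', 'golden'] (min_width=14, slack=2)
Line 2: ['string', 'bear', 'corn'] (min_width=16, slack=0)
Line 3: ['morning', 'pepper'] (min_width=14, slack=2)
Line 4: ['butterfly', 'at'] (min_width=12, slack=4)
Line 5: ['orange', 'black'] (min_width=12, slack=4)
Line 6: ['silver'] (min_width=6, slack=10)
Total lines: 6

Answer: 6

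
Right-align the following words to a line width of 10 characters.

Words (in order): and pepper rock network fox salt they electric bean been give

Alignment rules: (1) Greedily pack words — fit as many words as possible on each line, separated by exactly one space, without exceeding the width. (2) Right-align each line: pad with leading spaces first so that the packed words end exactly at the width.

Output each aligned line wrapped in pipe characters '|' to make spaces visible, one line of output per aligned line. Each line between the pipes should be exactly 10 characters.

Answer: |and pepper|
|      rock|
|   network|
|  fox salt|
|      they|
|  electric|
| bean been|
|      give|

Derivation:
Line 1: ['and', 'pepper'] (min_width=10, slack=0)
Line 2: ['rock'] (min_width=4, slack=6)
Line 3: ['network'] (min_width=7, slack=3)
Line 4: ['fox', 'salt'] (min_width=8, slack=2)
Line 5: ['they'] (min_width=4, slack=6)
Line 6: ['electric'] (min_width=8, slack=2)
Line 7: ['bean', 'been'] (min_width=9, slack=1)
Line 8: ['give'] (min_width=4, slack=6)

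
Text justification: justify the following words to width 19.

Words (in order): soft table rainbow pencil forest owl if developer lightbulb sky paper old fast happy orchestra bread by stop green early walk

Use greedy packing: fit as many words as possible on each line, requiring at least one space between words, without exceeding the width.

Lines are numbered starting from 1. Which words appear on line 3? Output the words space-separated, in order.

Line 1: ['soft', 'table', 'rainbow'] (min_width=18, slack=1)
Line 2: ['pencil', 'forest', 'owl'] (min_width=17, slack=2)
Line 3: ['if', 'developer'] (min_width=12, slack=7)
Line 4: ['lightbulb', 'sky', 'paper'] (min_width=19, slack=0)
Line 5: ['old', 'fast', 'happy'] (min_width=14, slack=5)
Line 6: ['orchestra', 'bread', 'by'] (min_width=18, slack=1)
Line 7: ['stop', 'green', 'early'] (min_width=16, slack=3)
Line 8: ['walk'] (min_width=4, slack=15)

Answer: if developer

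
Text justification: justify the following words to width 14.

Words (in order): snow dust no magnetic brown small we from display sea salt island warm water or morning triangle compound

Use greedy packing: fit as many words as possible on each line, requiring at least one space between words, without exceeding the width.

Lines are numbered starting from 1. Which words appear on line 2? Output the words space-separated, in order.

Answer: magnetic brown

Derivation:
Line 1: ['snow', 'dust', 'no'] (min_width=12, slack=2)
Line 2: ['magnetic', 'brown'] (min_width=14, slack=0)
Line 3: ['small', 'we', 'from'] (min_width=13, slack=1)
Line 4: ['display', 'sea'] (min_width=11, slack=3)
Line 5: ['salt', 'island'] (min_width=11, slack=3)
Line 6: ['warm', 'water', 'or'] (min_width=13, slack=1)
Line 7: ['morning'] (min_width=7, slack=7)
Line 8: ['triangle'] (min_width=8, slack=6)
Line 9: ['compound'] (min_width=8, slack=6)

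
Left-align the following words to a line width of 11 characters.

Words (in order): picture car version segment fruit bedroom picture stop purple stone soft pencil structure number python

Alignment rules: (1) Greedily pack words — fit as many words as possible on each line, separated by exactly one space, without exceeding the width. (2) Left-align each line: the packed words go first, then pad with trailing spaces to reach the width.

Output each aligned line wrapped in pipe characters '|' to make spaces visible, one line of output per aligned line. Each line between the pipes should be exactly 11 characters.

Line 1: ['picture', 'car'] (min_width=11, slack=0)
Line 2: ['version'] (min_width=7, slack=4)
Line 3: ['segment'] (min_width=7, slack=4)
Line 4: ['fruit'] (min_width=5, slack=6)
Line 5: ['bedroom'] (min_width=7, slack=4)
Line 6: ['picture'] (min_width=7, slack=4)
Line 7: ['stop', 'purple'] (min_width=11, slack=0)
Line 8: ['stone', 'soft'] (min_width=10, slack=1)
Line 9: ['pencil'] (min_width=6, slack=5)
Line 10: ['structure'] (min_width=9, slack=2)
Line 11: ['number'] (min_width=6, slack=5)
Line 12: ['python'] (min_width=6, slack=5)

Answer: |picture car|
|version    |
|segment    |
|fruit      |
|bedroom    |
|picture    |
|stop purple|
|stone soft |
|pencil     |
|structure  |
|number     |
|python     |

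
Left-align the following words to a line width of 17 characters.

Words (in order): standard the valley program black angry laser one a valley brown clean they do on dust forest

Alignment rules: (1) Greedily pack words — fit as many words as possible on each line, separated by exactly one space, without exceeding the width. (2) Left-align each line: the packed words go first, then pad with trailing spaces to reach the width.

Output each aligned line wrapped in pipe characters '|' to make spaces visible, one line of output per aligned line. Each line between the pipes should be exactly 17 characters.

Answer: |standard the     |
|valley program   |
|black angry laser|
|one a valley     |
|brown clean they |
|do on dust forest|

Derivation:
Line 1: ['standard', 'the'] (min_width=12, slack=5)
Line 2: ['valley', 'program'] (min_width=14, slack=3)
Line 3: ['black', 'angry', 'laser'] (min_width=17, slack=0)
Line 4: ['one', 'a', 'valley'] (min_width=12, slack=5)
Line 5: ['brown', 'clean', 'they'] (min_width=16, slack=1)
Line 6: ['do', 'on', 'dust', 'forest'] (min_width=17, slack=0)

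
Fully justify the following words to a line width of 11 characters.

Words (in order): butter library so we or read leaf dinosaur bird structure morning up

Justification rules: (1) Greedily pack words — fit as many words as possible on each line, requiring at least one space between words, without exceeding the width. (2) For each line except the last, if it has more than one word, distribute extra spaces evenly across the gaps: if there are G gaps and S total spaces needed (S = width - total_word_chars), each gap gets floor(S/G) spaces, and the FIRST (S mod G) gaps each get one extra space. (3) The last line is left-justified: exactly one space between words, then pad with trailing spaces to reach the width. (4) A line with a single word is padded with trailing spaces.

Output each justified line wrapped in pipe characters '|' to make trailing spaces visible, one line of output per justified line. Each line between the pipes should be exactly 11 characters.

Answer: |butter     |
|library  so|
|we  or read|
|leaf       |
|dinosaur   |
|bird       |
|structure  |
|morning up |

Derivation:
Line 1: ['butter'] (min_width=6, slack=5)
Line 2: ['library', 'so'] (min_width=10, slack=1)
Line 3: ['we', 'or', 'read'] (min_width=10, slack=1)
Line 4: ['leaf'] (min_width=4, slack=7)
Line 5: ['dinosaur'] (min_width=8, slack=3)
Line 6: ['bird'] (min_width=4, slack=7)
Line 7: ['structure'] (min_width=9, slack=2)
Line 8: ['morning', 'up'] (min_width=10, slack=1)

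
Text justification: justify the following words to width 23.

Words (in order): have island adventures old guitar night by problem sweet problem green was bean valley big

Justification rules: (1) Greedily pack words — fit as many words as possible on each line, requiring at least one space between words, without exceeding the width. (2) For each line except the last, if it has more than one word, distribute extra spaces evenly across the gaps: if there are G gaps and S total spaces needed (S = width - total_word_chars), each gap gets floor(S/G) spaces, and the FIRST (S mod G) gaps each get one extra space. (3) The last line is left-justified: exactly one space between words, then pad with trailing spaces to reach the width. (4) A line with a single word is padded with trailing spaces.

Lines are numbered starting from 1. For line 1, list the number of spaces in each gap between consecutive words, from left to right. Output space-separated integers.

Line 1: ['have', 'island', 'adventures'] (min_width=22, slack=1)
Line 2: ['old', 'guitar', 'night', 'by'] (min_width=19, slack=4)
Line 3: ['problem', 'sweet', 'problem'] (min_width=21, slack=2)
Line 4: ['green', 'was', 'bean', 'valley'] (min_width=21, slack=2)
Line 5: ['big'] (min_width=3, slack=20)

Answer: 2 1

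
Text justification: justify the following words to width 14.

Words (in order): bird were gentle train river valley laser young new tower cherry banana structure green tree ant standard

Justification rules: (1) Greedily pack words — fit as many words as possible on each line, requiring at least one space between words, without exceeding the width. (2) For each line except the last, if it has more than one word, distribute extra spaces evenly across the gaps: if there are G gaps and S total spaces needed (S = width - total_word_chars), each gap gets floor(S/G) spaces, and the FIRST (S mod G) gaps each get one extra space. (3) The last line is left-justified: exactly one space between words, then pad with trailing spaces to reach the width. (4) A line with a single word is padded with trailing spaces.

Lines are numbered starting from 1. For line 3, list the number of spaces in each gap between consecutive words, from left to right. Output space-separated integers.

Line 1: ['bird', 'were'] (min_width=9, slack=5)
Line 2: ['gentle', 'train'] (min_width=12, slack=2)
Line 3: ['river', 'valley'] (min_width=12, slack=2)
Line 4: ['laser', 'young'] (min_width=11, slack=3)
Line 5: ['new', 'tower'] (min_width=9, slack=5)
Line 6: ['cherry', 'banana'] (min_width=13, slack=1)
Line 7: ['structure'] (min_width=9, slack=5)
Line 8: ['green', 'tree', 'ant'] (min_width=14, slack=0)
Line 9: ['standard'] (min_width=8, slack=6)

Answer: 3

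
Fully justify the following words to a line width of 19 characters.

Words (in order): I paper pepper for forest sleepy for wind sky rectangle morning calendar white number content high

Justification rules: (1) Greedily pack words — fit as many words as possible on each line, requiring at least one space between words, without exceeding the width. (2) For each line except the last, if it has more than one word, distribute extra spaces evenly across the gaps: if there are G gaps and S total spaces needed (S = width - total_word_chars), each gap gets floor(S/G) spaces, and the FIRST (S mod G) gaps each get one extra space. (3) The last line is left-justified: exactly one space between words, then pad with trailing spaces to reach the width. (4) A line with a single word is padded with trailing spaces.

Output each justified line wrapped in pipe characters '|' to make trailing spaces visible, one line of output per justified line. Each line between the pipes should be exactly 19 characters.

Answer: |I  paper pepper for|
|forest  sleepy  for|
|wind  sky rectangle|
|morning    calendar|
|white        number|
|content high       |

Derivation:
Line 1: ['I', 'paper', 'pepper', 'for'] (min_width=18, slack=1)
Line 2: ['forest', 'sleepy', 'for'] (min_width=17, slack=2)
Line 3: ['wind', 'sky', 'rectangle'] (min_width=18, slack=1)
Line 4: ['morning', 'calendar'] (min_width=16, slack=3)
Line 5: ['white', 'number'] (min_width=12, slack=7)
Line 6: ['content', 'high'] (min_width=12, slack=7)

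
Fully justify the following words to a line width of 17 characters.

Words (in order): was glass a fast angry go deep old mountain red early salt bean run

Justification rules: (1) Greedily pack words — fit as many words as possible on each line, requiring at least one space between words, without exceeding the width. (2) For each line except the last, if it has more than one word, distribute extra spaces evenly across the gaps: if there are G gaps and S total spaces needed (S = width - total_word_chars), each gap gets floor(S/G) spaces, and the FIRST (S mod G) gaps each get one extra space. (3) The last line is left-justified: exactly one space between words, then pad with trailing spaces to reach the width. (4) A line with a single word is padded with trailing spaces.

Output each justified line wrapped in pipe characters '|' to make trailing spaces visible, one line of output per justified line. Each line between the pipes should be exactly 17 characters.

Line 1: ['was', 'glass', 'a', 'fast'] (min_width=16, slack=1)
Line 2: ['angry', 'go', 'deep', 'old'] (min_width=17, slack=0)
Line 3: ['mountain', 'red'] (min_width=12, slack=5)
Line 4: ['early', 'salt', 'bean'] (min_width=15, slack=2)
Line 5: ['run'] (min_width=3, slack=14)

Answer: |was  glass a fast|
|angry go deep old|
|mountain      red|
|early  salt  bean|
|run              |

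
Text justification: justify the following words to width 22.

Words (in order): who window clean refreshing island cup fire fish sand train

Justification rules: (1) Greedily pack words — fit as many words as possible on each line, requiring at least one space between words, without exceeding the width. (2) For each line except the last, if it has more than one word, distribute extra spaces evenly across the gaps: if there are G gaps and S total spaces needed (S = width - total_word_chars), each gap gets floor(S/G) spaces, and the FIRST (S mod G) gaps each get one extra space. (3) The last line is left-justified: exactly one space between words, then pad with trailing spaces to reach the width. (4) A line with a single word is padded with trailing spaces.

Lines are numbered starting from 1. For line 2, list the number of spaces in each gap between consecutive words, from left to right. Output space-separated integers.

Line 1: ['who', 'window', 'clean'] (min_width=16, slack=6)
Line 2: ['refreshing', 'island', 'cup'] (min_width=21, slack=1)
Line 3: ['fire', 'fish', 'sand', 'train'] (min_width=20, slack=2)

Answer: 2 1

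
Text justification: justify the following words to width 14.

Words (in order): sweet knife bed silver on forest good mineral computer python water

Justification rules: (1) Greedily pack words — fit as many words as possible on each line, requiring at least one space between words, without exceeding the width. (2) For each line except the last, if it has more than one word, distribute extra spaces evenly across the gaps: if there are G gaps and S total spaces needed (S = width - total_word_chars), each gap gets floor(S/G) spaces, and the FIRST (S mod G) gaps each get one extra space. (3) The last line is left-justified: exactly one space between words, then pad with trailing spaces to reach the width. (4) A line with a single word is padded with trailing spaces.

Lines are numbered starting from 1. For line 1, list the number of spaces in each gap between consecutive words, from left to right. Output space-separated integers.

Answer: 4

Derivation:
Line 1: ['sweet', 'knife'] (min_width=11, slack=3)
Line 2: ['bed', 'silver', 'on'] (min_width=13, slack=1)
Line 3: ['forest', 'good'] (min_width=11, slack=3)
Line 4: ['mineral'] (min_width=7, slack=7)
Line 5: ['computer'] (min_width=8, slack=6)
Line 6: ['python', 'water'] (min_width=12, slack=2)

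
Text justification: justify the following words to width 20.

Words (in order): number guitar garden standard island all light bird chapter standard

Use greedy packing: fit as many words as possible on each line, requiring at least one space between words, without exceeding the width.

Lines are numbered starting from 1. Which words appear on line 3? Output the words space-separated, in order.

Line 1: ['number', 'guitar', 'garden'] (min_width=20, slack=0)
Line 2: ['standard', 'island', 'all'] (min_width=19, slack=1)
Line 3: ['light', 'bird', 'chapter'] (min_width=18, slack=2)
Line 4: ['standard'] (min_width=8, slack=12)

Answer: light bird chapter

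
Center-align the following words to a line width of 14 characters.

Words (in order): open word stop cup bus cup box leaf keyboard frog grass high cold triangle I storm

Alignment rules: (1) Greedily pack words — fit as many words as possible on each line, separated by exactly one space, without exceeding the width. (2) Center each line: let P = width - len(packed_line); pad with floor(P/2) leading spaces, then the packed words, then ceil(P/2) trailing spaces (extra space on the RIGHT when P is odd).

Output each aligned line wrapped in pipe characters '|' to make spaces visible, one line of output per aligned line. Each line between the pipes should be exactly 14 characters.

Line 1: ['open', 'word', 'stop'] (min_width=14, slack=0)
Line 2: ['cup', 'bus', 'cup'] (min_width=11, slack=3)
Line 3: ['box', 'leaf'] (min_width=8, slack=6)
Line 4: ['keyboard', 'frog'] (min_width=13, slack=1)
Line 5: ['grass', 'high'] (min_width=10, slack=4)
Line 6: ['cold', 'triangle'] (min_width=13, slack=1)
Line 7: ['I', 'storm'] (min_width=7, slack=7)

Answer: |open word stop|
| cup bus cup  |
|   box leaf   |
|keyboard frog |
|  grass high  |
|cold triangle |
|   I storm    |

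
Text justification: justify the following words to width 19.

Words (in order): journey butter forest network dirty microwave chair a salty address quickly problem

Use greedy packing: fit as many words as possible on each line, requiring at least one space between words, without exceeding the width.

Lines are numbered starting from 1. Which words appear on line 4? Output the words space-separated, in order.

Answer: chair a salty

Derivation:
Line 1: ['journey', 'butter'] (min_width=14, slack=5)
Line 2: ['forest', 'network'] (min_width=14, slack=5)
Line 3: ['dirty', 'microwave'] (min_width=15, slack=4)
Line 4: ['chair', 'a', 'salty'] (min_width=13, slack=6)
Line 5: ['address', 'quickly'] (min_width=15, slack=4)
Line 6: ['problem'] (min_width=7, slack=12)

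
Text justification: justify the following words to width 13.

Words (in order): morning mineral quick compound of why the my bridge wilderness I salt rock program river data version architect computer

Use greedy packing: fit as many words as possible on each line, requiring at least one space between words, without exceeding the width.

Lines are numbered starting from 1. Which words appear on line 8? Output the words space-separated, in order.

Line 1: ['morning'] (min_width=7, slack=6)
Line 2: ['mineral', 'quick'] (min_width=13, slack=0)
Line 3: ['compound', 'of'] (min_width=11, slack=2)
Line 4: ['why', 'the', 'my'] (min_width=10, slack=3)
Line 5: ['bridge'] (min_width=6, slack=7)
Line 6: ['wilderness', 'I'] (min_width=12, slack=1)
Line 7: ['salt', 'rock'] (min_width=9, slack=4)
Line 8: ['program', 'river'] (min_width=13, slack=0)
Line 9: ['data', 'version'] (min_width=12, slack=1)
Line 10: ['architect'] (min_width=9, slack=4)
Line 11: ['computer'] (min_width=8, slack=5)

Answer: program river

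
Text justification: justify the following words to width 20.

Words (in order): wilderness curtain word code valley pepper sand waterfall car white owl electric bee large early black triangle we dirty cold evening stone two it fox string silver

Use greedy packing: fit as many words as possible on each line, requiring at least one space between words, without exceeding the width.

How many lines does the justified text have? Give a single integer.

Answer: 10

Derivation:
Line 1: ['wilderness', 'curtain'] (min_width=18, slack=2)
Line 2: ['word', 'code', 'valley'] (min_width=16, slack=4)
Line 3: ['pepper', 'sand'] (min_width=11, slack=9)
Line 4: ['waterfall', 'car', 'white'] (min_width=19, slack=1)
Line 5: ['owl', 'electric', 'bee'] (min_width=16, slack=4)
Line 6: ['large', 'early', 'black'] (min_width=17, slack=3)
Line 7: ['triangle', 'we', 'dirty'] (min_width=17, slack=3)
Line 8: ['cold', 'evening', 'stone'] (min_width=18, slack=2)
Line 9: ['two', 'it', 'fox', 'string'] (min_width=17, slack=3)
Line 10: ['silver'] (min_width=6, slack=14)
Total lines: 10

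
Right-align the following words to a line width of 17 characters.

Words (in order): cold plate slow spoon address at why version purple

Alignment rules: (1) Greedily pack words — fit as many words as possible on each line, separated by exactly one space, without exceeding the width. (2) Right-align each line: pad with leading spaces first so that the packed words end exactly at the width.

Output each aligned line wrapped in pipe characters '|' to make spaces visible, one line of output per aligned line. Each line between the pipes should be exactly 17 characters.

Line 1: ['cold', 'plate', 'slow'] (min_width=15, slack=2)
Line 2: ['spoon', 'address', 'at'] (min_width=16, slack=1)
Line 3: ['why', 'version'] (min_width=11, slack=6)
Line 4: ['purple'] (min_width=6, slack=11)

Answer: |  cold plate slow|
| spoon address at|
|      why version|
|           purple|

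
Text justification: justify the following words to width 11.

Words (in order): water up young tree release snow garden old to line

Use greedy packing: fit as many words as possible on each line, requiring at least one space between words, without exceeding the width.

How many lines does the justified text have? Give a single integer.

Answer: 5

Derivation:
Line 1: ['water', 'up'] (min_width=8, slack=3)
Line 2: ['young', 'tree'] (min_width=10, slack=1)
Line 3: ['release'] (min_width=7, slack=4)
Line 4: ['snow', 'garden'] (min_width=11, slack=0)
Line 5: ['old', 'to', 'line'] (min_width=11, slack=0)
Total lines: 5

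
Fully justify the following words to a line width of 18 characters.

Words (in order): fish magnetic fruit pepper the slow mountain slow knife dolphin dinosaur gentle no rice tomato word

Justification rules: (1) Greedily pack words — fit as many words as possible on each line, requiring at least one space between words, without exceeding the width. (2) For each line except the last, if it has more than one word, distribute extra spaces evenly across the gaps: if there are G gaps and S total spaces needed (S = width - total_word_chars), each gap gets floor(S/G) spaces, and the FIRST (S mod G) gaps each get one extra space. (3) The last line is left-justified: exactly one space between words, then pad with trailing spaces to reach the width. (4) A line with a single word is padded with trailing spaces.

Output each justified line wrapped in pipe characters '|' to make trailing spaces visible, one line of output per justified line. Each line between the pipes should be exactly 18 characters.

Answer: |fish      magnetic|
|fruit  pepper  the|
|slow mountain slow|
|knife      dolphin|
|dinosaur gentle no|
|rice tomato word  |

Derivation:
Line 1: ['fish', 'magnetic'] (min_width=13, slack=5)
Line 2: ['fruit', 'pepper', 'the'] (min_width=16, slack=2)
Line 3: ['slow', 'mountain', 'slow'] (min_width=18, slack=0)
Line 4: ['knife', 'dolphin'] (min_width=13, slack=5)
Line 5: ['dinosaur', 'gentle', 'no'] (min_width=18, slack=0)
Line 6: ['rice', 'tomato', 'word'] (min_width=16, slack=2)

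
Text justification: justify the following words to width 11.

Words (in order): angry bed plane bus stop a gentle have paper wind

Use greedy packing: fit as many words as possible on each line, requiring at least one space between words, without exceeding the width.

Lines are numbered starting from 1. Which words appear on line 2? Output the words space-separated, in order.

Line 1: ['angry', 'bed'] (min_width=9, slack=2)
Line 2: ['plane', 'bus'] (min_width=9, slack=2)
Line 3: ['stop', 'a'] (min_width=6, slack=5)
Line 4: ['gentle', 'have'] (min_width=11, slack=0)
Line 5: ['paper', 'wind'] (min_width=10, slack=1)

Answer: plane bus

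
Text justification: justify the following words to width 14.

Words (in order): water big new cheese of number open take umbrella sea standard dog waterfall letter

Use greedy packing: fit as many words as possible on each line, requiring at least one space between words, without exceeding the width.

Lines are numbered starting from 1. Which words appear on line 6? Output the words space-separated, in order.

Answer: dog waterfall

Derivation:
Line 1: ['water', 'big', 'new'] (min_width=13, slack=1)
Line 2: ['cheese', 'of'] (min_width=9, slack=5)
Line 3: ['number', 'open'] (min_width=11, slack=3)
Line 4: ['take', 'umbrella'] (min_width=13, slack=1)
Line 5: ['sea', 'standard'] (min_width=12, slack=2)
Line 6: ['dog', 'waterfall'] (min_width=13, slack=1)
Line 7: ['letter'] (min_width=6, slack=8)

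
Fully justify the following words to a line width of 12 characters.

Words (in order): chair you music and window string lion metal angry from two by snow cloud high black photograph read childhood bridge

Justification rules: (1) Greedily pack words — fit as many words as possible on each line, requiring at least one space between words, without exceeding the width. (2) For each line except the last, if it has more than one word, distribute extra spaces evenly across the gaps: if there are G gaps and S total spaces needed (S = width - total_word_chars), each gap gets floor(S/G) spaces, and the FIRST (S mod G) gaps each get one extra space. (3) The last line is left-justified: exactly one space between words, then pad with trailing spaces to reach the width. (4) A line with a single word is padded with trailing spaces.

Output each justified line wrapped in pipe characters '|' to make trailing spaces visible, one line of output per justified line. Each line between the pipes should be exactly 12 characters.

Line 1: ['chair', 'you'] (min_width=9, slack=3)
Line 2: ['music', 'and'] (min_width=9, slack=3)
Line 3: ['window'] (min_width=6, slack=6)
Line 4: ['string', 'lion'] (min_width=11, slack=1)
Line 5: ['metal', 'angry'] (min_width=11, slack=1)
Line 6: ['from', 'two', 'by'] (min_width=11, slack=1)
Line 7: ['snow', 'cloud'] (min_width=10, slack=2)
Line 8: ['high', 'black'] (min_width=10, slack=2)
Line 9: ['photograph'] (min_width=10, slack=2)
Line 10: ['read'] (min_width=4, slack=8)
Line 11: ['childhood'] (min_width=9, slack=3)
Line 12: ['bridge'] (min_width=6, slack=6)

Answer: |chair    you|
|music    and|
|window      |
|string  lion|
|metal  angry|
|from  two by|
|snow   cloud|
|high   black|
|photograph  |
|read        |
|childhood   |
|bridge      |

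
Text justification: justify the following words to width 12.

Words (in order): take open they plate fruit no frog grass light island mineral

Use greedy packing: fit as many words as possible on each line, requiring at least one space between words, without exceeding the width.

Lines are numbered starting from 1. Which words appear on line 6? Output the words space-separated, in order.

Line 1: ['take', 'open'] (min_width=9, slack=3)
Line 2: ['they', 'plate'] (min_width=10, slack=2)
Line 3: ['fruit', 'no'] (min_width=8, slack=4)
Line 4: ['frog', 'grass'] (min_width=10, slack=2)
Line 5: ['light', 'island'] (min_width=12, slack=0)
Line 6: ['mineral'] (min_width=7, slack=5)

Answer: mineral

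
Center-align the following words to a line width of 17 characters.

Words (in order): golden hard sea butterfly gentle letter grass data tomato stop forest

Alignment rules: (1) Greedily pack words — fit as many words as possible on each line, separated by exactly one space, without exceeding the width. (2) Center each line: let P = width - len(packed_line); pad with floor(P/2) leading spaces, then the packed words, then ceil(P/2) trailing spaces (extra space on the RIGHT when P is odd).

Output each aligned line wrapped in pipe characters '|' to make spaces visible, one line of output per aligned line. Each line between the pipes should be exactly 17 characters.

Answer: | golden hard sea |
|butterfly gentle |
|letter grass data|
|   tomato stop   |
|     forest      |

Derivation:
Line 1: ['golden', 'hard', 'sea'] (min_width=15, slack=2)
Line 2: ['butterfly', 'gentle'] (min_width=16, slack=1)
Line 3: ['letter', 'grass', 'data'] (min_width=17, slack=0)
Line 4: ['tomato', 'stop'] (min_width=11, slack=6)
Line 5: ['forest'] (min_width=6, slack=11)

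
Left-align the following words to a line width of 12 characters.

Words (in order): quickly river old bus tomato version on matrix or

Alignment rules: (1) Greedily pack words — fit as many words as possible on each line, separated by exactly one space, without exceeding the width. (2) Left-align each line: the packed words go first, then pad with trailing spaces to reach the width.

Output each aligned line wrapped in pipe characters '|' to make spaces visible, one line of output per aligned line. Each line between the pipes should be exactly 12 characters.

Answer: |quickly     |
|river old   |
|bus tomato  |
|version on  |
|matrix or   |

Derivation:
Line 1: ['quickly'] (min_width=7, slack=5)
Line 2: ['river', 'old'] (min_width=9, slack=3)
Line 3: ['bus', 'tomato'] (min_width=10, slack=2)
Line 4: ['version', 'on'] (min_width=10, slack=2)
Line 5: ['matrix', 'or'] (min_width=9, slack=3)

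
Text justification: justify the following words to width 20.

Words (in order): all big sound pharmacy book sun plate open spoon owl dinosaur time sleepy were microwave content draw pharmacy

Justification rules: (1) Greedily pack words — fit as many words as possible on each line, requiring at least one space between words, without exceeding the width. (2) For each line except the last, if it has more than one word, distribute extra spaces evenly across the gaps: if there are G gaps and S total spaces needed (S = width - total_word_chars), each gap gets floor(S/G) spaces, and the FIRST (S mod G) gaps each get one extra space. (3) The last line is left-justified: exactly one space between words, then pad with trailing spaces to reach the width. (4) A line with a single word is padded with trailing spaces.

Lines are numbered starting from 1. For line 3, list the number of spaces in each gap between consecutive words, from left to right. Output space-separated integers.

Answer: 1 1 1

Derivation:
Line 1: ['all', 'big', 'sound'] (min_width=13, slack=7)
Line 2: ['pharmacy', 'book', 'sun'] (min_width=17, slack=3)
Line 3: ['plate', 'open', 'spoon', 'owl'] (min_width=20, slack=0)
Line 4: ['dinosaur', 'time', 'sleepy'] (min_width=20, slack=0)
Line 5: ['were', 'microwave'] (min_width=14, slack=6)
Line 6: ['content', 'draw'] (min_width=12, slack=8)
Line 7: ['pharmacy'] (min_width=8, slack=12)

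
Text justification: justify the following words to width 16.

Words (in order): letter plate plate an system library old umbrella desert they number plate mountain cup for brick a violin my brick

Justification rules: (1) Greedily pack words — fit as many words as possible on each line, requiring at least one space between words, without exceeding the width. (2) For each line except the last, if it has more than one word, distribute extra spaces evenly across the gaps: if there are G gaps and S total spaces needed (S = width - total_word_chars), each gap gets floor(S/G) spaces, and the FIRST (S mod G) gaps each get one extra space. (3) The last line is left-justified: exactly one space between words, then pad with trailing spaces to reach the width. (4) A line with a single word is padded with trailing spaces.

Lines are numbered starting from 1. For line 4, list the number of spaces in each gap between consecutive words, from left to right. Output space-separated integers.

Answer: 2

Derivation:
Line 1: ['letter', 'plate'] (min_width=12, slack=4)
Line 2: ['plate', 'an', 'system'] (min_width=15, slack=1)
Line 3: ['library', 'old'] (min_width=11, slack=5)
Line 4: ['umbrella', 'desert'] (min_width=15, slack=1)
Line 5: ['they', 'number'] (min_width=11, slack=5)
Line 6: ['plate', 'mountain'] (min_width=14, slack=2)
Line 7: ['cup', 'for', 'brick', 'a'] (min_width=15, slack=1)
Line 8: ['violin', 'my', 'brick'] (min_width=15, slack=1)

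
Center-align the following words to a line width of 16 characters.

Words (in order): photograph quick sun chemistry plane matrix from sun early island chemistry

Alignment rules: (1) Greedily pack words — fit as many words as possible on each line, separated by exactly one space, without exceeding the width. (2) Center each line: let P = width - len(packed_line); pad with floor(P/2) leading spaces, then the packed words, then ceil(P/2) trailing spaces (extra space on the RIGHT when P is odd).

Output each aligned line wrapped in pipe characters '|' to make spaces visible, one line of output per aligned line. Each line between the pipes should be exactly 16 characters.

Line 1: ['photograph', 'quick'] (min_width=16, slack=0)
Line 2: ['sun', 'chemistry'] (min_width=13, slack=3)
Line 3: ['plane', 'matrix'] (min_width=12, slack=4)
Line 4: ['from', 'sun', 'early'] (min_width=14, slack=2)
Line 5: ['island', 'chemistry'] (min_width=16, slack=0)

Answer: |photograph quick|
| sun chemistry  |
|  plane matrix  |
| from sun early |
|island chemistry|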